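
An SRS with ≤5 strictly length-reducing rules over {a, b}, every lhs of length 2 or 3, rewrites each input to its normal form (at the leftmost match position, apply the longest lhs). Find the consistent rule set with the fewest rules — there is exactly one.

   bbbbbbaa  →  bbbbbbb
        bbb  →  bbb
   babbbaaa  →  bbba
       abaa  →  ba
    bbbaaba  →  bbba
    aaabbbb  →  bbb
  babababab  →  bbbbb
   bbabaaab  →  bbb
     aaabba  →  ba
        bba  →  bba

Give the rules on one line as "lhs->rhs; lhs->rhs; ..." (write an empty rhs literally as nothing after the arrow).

aa->b; aab->; aba->b; abb->

  | bbbbbbaa => bbbbbbb
  | bbb
  | babbbaaa => bbaaa => bbba
  | abaa => ba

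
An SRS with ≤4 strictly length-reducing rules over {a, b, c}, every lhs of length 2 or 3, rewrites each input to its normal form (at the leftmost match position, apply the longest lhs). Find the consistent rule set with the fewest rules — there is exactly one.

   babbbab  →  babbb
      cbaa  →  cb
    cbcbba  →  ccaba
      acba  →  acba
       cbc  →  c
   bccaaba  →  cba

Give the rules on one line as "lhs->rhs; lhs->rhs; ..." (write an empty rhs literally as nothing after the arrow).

aa->; bba->b; bc->; bcb->ca

  | babbbab => babbb
  | cbaa => cb
  | cbcbba => ccaba
  | acba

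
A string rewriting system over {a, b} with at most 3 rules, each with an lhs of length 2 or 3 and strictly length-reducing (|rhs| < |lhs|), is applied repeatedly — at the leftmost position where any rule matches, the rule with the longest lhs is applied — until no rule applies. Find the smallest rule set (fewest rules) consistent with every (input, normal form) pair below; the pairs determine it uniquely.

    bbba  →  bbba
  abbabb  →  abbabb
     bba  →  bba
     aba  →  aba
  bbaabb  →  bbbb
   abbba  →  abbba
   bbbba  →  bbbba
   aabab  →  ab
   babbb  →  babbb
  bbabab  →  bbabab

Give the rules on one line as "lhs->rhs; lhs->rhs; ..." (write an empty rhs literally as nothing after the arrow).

aab->; baa->b

  | bbba
  | abbabb
  | bba
  | aba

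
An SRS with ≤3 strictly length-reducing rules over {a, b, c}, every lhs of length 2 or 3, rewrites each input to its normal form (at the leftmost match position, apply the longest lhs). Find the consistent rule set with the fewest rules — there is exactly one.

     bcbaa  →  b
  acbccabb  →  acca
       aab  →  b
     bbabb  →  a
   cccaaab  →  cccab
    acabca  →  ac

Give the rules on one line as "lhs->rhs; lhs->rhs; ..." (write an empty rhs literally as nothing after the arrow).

  | bcbaa => baa => b
  | acbccabb => accabb => acca
  | aab => b
  | bbabb => abb => a

aa->; bb->; bc->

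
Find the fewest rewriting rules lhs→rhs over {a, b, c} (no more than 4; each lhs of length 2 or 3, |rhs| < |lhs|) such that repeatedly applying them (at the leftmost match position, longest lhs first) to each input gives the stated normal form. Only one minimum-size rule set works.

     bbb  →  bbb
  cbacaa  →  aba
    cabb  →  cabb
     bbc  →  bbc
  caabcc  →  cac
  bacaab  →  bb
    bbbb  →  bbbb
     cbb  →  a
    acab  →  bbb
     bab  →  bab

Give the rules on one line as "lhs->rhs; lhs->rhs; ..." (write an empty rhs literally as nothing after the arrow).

  | bbb
  | cbacaa => cbbba => aba
  | cabb
  | bbc

abc->; aca->bb; bba->; cbb->a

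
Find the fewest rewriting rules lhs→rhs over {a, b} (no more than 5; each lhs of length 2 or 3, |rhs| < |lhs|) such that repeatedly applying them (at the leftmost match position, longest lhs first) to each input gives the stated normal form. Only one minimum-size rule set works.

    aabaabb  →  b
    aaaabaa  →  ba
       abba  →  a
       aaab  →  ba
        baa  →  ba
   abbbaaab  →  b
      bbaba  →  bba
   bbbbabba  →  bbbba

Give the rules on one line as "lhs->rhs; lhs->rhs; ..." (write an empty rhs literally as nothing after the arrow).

aa->a; aaa->ba; aab->; ab->a

  | aabaabb => aabb => b
  | aaaabaa => baabaa => baa => ba
  | abba => aba => aa => a
  | aaab => bab => ba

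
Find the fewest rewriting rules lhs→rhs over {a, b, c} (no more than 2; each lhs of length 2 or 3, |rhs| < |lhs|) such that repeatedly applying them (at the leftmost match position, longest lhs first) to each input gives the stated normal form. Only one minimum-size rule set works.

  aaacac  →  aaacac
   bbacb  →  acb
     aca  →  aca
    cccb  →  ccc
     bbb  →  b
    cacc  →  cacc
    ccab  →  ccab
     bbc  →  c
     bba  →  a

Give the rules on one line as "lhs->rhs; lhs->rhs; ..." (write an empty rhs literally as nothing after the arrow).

bb->; ccb->cc

  | aaacac
  | bbacb => acb
  | aca
  | cccb => ccc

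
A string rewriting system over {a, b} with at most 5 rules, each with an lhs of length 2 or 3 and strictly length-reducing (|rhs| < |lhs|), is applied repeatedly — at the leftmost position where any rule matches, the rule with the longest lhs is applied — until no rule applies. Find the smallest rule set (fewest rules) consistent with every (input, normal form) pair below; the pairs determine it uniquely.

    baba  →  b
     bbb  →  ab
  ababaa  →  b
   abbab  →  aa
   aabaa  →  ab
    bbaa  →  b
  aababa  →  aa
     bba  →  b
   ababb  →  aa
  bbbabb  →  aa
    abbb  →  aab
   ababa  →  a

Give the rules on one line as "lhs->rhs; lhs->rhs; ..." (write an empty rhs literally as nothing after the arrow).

  | baba => bba => b
  | bbb => ab
  | ababaa => bbbaa => abaa => bba => b
  | abbab => abb => aa

aba->bb; ba->b; bb->a; bba->b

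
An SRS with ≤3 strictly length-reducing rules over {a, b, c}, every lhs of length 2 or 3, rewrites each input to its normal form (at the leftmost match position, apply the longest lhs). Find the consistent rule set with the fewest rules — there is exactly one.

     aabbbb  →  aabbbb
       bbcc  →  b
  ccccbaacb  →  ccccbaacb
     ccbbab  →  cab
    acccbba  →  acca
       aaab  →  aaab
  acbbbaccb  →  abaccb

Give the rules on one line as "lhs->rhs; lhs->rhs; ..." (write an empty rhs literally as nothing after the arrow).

  | aabbbb
  | bbcc => b
  | ccccbaacb
  | ccbbab => cab

bcc->; cbb->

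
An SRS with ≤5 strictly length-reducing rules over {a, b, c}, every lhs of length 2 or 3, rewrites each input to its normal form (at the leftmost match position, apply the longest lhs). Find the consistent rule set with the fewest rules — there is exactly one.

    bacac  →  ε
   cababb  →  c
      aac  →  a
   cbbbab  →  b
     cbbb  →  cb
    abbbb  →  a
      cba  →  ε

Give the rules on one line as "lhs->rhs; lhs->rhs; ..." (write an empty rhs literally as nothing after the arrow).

ac->; ba->c; bb->; cc->

  | bacac => ccac => ac => ε
  | cababb => cacbb => cbb => c
  | aac => a
  | cbbbab => cbab => ccb => b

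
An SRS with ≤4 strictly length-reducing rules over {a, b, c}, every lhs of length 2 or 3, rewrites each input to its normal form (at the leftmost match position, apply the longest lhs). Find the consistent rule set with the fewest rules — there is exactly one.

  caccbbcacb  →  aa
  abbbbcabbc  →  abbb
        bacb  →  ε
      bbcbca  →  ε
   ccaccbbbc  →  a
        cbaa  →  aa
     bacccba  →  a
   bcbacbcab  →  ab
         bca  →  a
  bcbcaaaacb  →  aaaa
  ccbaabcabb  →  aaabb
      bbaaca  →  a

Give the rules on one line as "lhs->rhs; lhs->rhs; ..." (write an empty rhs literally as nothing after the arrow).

ba->; bc->; ca->a; cb->

  | caccbbcacb => accbbcacb => acbcacb => acacb => aacb => aa
  | abbbbcabbc => abbbabbc => abbbbc => abbb
  | bacb => cb => ε
  | bbcbca => bbca => ba => ε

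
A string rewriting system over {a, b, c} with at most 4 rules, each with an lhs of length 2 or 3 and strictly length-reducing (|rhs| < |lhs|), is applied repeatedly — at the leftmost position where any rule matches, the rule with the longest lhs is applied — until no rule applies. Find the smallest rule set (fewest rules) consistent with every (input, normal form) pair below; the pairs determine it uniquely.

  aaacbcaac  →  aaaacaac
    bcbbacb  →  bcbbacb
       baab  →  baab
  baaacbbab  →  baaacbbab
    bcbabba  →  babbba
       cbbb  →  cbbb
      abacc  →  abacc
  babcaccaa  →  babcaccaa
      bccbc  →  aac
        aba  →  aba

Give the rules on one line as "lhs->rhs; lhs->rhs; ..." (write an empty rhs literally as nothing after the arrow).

  | aaacbcaac => aaaacaac
  | bcbbacb
  | baab
  | baaacbbab

bcc->ac; cba->ab; cbc->ac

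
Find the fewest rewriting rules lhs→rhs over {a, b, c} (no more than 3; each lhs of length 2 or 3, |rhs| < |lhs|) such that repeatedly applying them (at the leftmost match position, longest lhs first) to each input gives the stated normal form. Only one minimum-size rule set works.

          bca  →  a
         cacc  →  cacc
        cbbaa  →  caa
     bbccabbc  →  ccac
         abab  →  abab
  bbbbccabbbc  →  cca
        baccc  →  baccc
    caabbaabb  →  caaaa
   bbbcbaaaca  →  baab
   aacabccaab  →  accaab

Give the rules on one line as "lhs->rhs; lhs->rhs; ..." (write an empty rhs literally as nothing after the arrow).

aca->b; bb->; bc->

  | bca => a
  | cacc
  | cbbaa => caa
  | bbccabbc => ccabbc => ccac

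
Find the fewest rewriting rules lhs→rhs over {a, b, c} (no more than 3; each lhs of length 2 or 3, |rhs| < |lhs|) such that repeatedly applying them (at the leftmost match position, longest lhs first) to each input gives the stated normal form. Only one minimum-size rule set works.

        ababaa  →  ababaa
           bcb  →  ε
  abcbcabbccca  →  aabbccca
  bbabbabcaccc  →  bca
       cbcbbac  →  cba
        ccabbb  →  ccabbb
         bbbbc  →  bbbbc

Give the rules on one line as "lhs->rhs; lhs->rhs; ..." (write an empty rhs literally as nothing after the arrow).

ac->a; bba->; bcb->

  | ababaa
  | bcb => ε
  | abcbcabbccca => acabbccca => aabbccca
  | bbabbabcaccc => bbabcaccc => bcaccc => bcacc => bcac => bca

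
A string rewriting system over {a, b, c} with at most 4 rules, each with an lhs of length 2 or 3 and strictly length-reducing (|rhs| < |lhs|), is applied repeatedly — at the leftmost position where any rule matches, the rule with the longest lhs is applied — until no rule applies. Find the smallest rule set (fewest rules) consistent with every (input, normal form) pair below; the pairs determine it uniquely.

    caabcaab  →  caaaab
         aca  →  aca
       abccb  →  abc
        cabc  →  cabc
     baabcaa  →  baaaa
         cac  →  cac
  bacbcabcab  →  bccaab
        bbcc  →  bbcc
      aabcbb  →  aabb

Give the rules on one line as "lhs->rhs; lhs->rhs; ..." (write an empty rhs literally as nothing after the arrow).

acb->c; bca->a; cb->

  | caabcaab => caaaab
  | aca
  | abccb => abc
  | cabc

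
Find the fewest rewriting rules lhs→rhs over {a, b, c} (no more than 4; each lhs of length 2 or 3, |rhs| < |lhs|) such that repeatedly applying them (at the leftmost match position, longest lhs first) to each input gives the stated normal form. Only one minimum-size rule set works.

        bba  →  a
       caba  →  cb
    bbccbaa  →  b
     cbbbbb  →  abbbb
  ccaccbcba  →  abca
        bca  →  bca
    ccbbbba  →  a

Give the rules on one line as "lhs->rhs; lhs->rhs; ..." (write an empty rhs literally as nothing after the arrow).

  | bba => ba => a
  | caba => caa => cb
  | bbccbaa => bbbaa => bbaa => baa => aa => b
  | cbbbbb => abbbb

aa->b; ba->a; cbb->ab; cc->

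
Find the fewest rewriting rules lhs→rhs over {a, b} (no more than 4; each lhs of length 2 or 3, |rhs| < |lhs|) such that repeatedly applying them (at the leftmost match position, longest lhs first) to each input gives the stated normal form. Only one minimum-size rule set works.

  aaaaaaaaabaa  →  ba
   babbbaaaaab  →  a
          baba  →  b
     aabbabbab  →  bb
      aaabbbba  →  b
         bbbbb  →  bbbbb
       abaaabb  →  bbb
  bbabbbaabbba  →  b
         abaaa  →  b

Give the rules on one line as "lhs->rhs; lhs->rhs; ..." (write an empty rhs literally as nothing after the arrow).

aa->b; ab->a; aba->; bba->

  | aaaaaaaaabaa => baaaaaaabaa => bbaaaaabaa => aaaabaa => baabaa => bbbaa => ba
  | babbbaaaaab => babbaaaaab => babaaaaab => baaaab => bbaab => ab => a
  | baba => b
  | aabbabbab => bbbabbab => bbbab => bb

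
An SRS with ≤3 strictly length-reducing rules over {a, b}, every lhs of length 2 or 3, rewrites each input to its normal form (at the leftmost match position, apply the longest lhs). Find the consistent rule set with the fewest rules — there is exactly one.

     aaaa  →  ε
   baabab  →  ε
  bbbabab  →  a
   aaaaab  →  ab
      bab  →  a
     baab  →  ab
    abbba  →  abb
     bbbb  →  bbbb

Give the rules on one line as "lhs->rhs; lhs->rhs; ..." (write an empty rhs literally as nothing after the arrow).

  | aaaa => aa => ε
  | baabab => abab => aa => ε
  | bbbabab => bbaab => bab => a
  | aaaaab => aaab => ab

aa->; ba->; bab->a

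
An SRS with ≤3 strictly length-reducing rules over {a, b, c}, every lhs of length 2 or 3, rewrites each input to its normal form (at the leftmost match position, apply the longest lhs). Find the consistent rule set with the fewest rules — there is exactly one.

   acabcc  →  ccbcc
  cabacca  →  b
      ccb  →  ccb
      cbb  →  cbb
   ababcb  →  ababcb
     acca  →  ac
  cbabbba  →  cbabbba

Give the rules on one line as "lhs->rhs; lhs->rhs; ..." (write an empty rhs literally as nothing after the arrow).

  | acabcc => ccbcc
  | cabacca => bacca => bca => b
  | ccb
  | cbb

aca->cc; bac->b; ca->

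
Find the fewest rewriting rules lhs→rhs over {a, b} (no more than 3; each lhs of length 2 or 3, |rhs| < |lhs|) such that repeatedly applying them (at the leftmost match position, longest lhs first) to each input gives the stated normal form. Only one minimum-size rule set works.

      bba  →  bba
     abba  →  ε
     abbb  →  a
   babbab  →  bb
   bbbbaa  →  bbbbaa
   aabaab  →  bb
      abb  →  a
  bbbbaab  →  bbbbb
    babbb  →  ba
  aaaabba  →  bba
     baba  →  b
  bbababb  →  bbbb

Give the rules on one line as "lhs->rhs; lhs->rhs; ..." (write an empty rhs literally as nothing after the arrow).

  | bba
  | abba => aba => ε
  | abbb => abb => ab => a
  | babbab => babab => bb

aab->b; ab->a; aba->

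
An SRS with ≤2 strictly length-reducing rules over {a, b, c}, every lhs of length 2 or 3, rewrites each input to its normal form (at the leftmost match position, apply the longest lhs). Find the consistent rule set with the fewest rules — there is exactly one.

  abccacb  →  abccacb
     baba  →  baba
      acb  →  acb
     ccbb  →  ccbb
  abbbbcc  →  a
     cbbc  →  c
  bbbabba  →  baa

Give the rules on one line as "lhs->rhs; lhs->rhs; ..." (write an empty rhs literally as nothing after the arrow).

bba->a; bbc->

  | abccacb
  | baba
  | acb
  | ccbb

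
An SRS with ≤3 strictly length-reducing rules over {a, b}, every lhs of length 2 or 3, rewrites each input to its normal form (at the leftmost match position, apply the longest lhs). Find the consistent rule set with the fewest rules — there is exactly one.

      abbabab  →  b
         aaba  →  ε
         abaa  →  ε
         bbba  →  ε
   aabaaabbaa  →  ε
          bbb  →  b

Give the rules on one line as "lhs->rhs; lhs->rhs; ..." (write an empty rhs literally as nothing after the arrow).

  | abbabab => aabab => bab => b
  | aaba => ba => ε
  | abaa => aa => ε
  | bbba => ba => ε

aa->; ba->; bb->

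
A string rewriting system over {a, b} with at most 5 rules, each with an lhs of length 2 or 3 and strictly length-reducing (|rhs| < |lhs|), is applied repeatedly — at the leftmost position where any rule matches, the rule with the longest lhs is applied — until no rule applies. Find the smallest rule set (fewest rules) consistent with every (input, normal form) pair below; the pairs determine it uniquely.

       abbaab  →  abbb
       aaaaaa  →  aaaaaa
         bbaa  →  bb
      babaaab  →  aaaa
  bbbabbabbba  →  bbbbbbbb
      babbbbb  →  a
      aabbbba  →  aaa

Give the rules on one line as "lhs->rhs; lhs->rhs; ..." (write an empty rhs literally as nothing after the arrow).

aab->aa; ba->a; bab->ba; bba->bb

  | abbaab => abbab => abbb
  | aaaaaa
  | bbaa => bba => bb
  | babaaab => baaaab => aaaab => aaaa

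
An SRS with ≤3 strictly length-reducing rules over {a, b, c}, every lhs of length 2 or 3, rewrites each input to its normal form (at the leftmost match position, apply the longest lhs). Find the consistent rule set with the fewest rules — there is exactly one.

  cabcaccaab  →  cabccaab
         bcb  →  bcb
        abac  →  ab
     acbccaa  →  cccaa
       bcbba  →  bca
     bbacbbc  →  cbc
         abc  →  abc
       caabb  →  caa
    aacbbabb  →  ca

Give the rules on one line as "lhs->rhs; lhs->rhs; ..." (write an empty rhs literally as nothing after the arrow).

  | cabcaccaab => cabccaab
  | bcb
  | abac => ab
  | acbccaa => cccaa

ac->; acb->c; bb->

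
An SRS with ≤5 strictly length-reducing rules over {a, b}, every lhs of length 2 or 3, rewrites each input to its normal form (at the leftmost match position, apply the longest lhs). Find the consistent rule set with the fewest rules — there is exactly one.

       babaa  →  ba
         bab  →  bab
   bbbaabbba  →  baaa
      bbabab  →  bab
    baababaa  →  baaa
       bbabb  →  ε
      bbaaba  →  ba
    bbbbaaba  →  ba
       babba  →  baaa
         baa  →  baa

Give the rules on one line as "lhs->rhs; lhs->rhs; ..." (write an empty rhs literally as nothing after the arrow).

  | babaa => bbba => ba
  | bab
  | bbbaabbba => baabbba => baaaba => baabb => baaa
  | bbabab => bbbab => bab

aba->bb; abb->aa; bb->; bba->bb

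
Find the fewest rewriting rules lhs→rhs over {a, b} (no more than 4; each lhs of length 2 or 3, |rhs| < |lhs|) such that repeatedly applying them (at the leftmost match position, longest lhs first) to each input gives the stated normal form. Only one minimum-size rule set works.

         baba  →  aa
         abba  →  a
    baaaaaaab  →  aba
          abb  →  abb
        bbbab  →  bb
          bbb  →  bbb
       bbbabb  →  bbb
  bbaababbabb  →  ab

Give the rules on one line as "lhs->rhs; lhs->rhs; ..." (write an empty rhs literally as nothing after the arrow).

  | baba => aa
  | abba => a
  | baaaaaaab => babaaaab => aaaaab => abaab => aba
  | abb

aaa->ab; aab->a; bab->a; bba->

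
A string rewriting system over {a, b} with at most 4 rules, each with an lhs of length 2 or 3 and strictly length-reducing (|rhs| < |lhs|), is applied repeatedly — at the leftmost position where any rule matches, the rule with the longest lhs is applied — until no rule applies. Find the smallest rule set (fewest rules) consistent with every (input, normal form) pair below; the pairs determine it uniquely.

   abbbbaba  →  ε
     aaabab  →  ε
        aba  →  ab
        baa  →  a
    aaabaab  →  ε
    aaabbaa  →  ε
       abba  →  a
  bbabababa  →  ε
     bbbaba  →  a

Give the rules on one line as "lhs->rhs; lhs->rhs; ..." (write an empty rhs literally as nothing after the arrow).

  | abbbbaba => aabbaba => bbaba => aaba => ba => ε
  | aaabab => abab => abb => aa => ε
  | aba => ab
  | baa => a

aa->; aba->ab; ba->; bb->a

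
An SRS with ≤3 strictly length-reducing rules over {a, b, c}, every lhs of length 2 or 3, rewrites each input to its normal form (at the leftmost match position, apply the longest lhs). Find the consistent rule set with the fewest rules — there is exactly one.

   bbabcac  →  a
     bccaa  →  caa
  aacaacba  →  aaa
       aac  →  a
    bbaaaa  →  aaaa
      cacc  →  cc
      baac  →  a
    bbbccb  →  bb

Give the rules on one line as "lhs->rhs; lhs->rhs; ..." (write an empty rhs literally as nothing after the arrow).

  | bbabcac => babcac => abcac => aac => a
  | bccaa => caa
  | aacaacba => aaacba => aaba => aaa
  | aac => a

ac->; ba->a; bc->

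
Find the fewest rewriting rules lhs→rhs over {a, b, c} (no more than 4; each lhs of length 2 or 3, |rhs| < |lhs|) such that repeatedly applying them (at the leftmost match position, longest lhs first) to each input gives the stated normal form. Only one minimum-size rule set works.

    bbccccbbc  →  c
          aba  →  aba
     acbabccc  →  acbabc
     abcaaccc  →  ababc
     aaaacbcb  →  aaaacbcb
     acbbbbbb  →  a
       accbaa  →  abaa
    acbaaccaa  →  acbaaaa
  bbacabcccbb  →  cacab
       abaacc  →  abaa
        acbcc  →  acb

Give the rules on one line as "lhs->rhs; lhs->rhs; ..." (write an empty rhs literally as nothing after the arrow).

bb->c; caa->ab; cc->

  | bbccccbbc => cccccbbc => cccbbc => cbbc => ccc => c
  | aba
  | acbabccc => acbabc
  | abcaaccc => ababccc => ababc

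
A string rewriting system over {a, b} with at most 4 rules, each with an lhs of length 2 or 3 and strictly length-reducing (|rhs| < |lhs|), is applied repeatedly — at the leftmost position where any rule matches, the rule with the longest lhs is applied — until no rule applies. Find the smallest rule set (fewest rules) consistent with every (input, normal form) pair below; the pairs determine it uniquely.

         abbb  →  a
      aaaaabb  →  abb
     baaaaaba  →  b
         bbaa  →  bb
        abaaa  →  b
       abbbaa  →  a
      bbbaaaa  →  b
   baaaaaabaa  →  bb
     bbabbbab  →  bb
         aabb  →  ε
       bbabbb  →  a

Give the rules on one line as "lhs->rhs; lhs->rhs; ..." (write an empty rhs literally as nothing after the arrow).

  | abbb => a
  | aaaaabb => baaabb => babb => abb
  | baaaaaba => baaaba => baba => aba => aa => b
  | bbaa => bb

aa->b; ba->a; baa->b; bbb->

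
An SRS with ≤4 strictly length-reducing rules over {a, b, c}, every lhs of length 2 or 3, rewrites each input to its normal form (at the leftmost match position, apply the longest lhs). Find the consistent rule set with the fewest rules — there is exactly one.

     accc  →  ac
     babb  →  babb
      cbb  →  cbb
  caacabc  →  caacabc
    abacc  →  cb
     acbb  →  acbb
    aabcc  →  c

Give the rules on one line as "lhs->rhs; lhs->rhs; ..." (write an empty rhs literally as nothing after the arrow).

  | accc => ac
  | babb
  | cbb
  | caacabc

aab->c; aba->cb; cc->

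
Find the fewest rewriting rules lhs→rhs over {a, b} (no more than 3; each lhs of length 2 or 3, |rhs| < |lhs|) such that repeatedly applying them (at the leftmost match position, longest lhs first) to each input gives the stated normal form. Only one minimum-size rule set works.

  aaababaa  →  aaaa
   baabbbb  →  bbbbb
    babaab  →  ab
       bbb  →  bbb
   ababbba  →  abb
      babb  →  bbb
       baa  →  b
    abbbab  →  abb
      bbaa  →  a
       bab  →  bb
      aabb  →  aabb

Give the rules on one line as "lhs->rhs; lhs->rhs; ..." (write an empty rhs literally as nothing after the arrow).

ba->b; bba->

  | aaababaa => aaabbaa => aaaa
  | baabbbb => babbbb => bbbbb
  | babaab => bbaab => ab
  | bbb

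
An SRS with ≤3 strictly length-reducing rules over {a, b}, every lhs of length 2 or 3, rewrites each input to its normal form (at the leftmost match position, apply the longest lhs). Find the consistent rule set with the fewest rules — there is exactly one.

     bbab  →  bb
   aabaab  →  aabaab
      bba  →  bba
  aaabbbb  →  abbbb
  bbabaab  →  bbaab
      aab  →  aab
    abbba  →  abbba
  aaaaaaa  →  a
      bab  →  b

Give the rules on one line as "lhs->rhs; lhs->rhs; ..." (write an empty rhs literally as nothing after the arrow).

aaa->a; bab->b

  | bbab => bb
  | aabaab
  | bba
  | aaabbbb => abbbb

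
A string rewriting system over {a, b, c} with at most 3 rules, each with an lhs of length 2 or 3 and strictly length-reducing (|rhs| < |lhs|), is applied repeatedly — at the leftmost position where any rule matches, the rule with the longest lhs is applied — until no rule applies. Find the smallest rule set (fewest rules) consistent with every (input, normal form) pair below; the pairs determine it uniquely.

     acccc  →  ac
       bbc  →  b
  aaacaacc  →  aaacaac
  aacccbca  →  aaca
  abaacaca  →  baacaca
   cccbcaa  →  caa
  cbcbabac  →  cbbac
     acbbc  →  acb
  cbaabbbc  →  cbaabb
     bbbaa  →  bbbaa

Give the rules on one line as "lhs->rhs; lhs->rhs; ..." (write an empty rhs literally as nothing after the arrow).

aba->ba; bc->; cc->c

  | acccc => accc => acc => ac
  | bbc => b
  | aaacaacc => aaacaac
  | aacccbca => aaccbca => aacbca => aaca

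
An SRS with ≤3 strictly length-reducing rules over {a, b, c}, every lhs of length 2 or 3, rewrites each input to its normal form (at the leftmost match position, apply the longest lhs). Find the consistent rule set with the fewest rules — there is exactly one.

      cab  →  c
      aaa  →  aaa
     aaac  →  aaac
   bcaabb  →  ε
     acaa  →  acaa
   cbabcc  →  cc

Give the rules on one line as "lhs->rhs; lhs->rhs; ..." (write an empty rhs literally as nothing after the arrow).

  | cab => c
  | aaa
  | aaac
  | bcaabb => aabb => ab => ε

ab->; bc->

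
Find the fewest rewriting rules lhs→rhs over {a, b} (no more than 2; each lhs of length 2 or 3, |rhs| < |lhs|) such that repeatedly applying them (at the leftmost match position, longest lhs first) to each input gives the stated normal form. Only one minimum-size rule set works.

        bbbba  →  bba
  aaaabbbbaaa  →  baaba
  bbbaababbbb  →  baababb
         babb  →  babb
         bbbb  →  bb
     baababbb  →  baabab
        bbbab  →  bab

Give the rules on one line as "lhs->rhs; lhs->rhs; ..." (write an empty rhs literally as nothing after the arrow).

aaa->ba; bbb->b

  | bbbba => bba
  | aaaabbbbaaa => baabbbbaaa => baabbaaa => baabbba => baaba
  | bbbaababbbb => baababbbb => baababb
  | babb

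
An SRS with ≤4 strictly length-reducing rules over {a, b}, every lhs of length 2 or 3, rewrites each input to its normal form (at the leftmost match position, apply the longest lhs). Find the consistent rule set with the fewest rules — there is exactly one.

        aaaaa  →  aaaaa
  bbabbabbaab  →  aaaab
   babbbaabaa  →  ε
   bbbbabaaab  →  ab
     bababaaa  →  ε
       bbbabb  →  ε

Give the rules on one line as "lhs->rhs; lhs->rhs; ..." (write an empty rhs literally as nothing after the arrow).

ba->; baa->ba; bb->

  | aaaaa
  | bbabbabbaab => abbabbaab => aabbaab => aaaab
  | babbbaabaa => bbbaabaa => baabaa => babaa => baa => ba => ε
  | bbbbabaaab => bbabaaab => abaaab => abaab => abab => ab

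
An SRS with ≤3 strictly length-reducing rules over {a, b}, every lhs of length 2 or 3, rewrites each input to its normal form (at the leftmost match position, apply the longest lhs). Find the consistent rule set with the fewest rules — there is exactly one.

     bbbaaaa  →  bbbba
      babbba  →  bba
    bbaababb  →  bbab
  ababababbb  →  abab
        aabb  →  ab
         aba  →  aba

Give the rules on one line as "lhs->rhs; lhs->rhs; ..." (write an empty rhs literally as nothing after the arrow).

aaa->b; aab->a; abb->

  | bbbaaaa => bbbba
  | babbba => bba
  | bbaababb => bbaabb => bbab
  | ababababbb => abababb => abab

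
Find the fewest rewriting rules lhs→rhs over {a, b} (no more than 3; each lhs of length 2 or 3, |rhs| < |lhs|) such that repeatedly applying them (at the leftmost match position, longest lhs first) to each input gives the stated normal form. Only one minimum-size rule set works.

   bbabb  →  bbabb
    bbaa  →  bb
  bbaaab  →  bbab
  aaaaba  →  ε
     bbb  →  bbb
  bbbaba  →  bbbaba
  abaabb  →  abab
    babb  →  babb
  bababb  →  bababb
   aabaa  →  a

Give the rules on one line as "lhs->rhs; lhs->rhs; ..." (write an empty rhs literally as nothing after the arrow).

  | bbabb
  | bbaa => bb
  | bbaaab => bbab
  | aaaaba => aaba => aa => ε

aa->; aab->a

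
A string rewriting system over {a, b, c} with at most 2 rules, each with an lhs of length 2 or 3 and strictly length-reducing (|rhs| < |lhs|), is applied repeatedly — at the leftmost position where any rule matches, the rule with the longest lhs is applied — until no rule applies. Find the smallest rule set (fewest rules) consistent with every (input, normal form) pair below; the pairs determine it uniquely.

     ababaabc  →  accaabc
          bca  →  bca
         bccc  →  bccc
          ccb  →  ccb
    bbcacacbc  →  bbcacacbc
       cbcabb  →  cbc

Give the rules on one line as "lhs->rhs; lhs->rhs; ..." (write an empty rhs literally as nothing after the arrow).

abb->; bab->cc

  | ababaabc => accaabc
  | bca
  | bccc
  | ccb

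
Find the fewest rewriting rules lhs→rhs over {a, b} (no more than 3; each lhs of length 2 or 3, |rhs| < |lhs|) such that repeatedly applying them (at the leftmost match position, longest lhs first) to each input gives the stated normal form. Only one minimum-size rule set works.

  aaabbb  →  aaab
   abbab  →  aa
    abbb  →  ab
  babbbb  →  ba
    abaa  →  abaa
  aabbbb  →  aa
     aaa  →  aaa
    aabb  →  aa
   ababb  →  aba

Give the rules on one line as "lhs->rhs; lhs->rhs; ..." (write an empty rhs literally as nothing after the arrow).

bb->; bba->ab

  | aaabbb => aaab
  | abbab => aabb => aa
  | abbb => ab
  | babbbb => babb => ba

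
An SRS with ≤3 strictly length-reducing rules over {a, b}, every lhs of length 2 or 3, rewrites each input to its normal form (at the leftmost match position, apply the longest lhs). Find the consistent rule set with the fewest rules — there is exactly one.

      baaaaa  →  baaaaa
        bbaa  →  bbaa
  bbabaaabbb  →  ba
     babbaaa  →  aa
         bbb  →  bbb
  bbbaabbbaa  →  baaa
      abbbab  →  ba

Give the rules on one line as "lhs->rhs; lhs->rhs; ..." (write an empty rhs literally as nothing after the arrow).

  | baaaaa
  | bbaa
  | bbabaaabbb => baaaabbb => baaabb => baab => ba
  | babbaaa => abaaa => aa

ab->; aba->; bab->a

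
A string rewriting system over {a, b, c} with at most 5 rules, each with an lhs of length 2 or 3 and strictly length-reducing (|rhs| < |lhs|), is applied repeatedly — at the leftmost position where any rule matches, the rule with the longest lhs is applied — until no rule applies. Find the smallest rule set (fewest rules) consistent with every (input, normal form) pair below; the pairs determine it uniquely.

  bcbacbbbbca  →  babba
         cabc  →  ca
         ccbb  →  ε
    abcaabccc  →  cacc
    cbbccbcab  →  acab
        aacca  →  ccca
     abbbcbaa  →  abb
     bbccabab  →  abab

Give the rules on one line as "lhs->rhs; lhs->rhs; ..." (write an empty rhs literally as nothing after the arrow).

  | bcbacbbbbca => bacbbbbca => babbbca => babba
  | cabc => ca
  | ccbb => cb => ε
  | abcaabccc => aaabccc => cabccc => cacc

aa->c; bc->; cb->; cbc->ac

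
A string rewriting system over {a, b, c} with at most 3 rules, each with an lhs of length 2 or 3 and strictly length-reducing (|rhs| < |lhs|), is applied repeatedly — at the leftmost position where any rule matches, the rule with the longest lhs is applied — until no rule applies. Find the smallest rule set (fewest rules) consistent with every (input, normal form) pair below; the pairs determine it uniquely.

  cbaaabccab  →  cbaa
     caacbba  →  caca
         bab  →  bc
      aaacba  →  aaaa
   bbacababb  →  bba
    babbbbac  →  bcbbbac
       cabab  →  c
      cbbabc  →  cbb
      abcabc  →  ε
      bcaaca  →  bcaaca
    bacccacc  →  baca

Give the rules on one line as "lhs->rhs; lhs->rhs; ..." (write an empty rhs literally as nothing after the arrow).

  | cbaaabccab => cbaacccab => cbaacab => cbaacc => cbaa
  | caacbba => caaba => caca
  | bab => bc
  | aaacba => aaaa

ab->c; acb->a; cc->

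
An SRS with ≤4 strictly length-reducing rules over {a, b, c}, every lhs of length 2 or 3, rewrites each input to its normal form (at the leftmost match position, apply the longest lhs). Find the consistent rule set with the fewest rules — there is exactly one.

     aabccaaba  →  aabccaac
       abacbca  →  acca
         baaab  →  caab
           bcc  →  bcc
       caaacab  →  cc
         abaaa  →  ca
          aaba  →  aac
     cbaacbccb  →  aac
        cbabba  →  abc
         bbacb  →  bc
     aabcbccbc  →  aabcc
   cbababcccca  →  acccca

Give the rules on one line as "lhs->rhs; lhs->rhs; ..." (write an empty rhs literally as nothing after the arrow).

  | aabccaaba => aabccaac
  | abacbca => accbca => acca
  | baaab => caab
  | bcc

aaa->ca; aca->c; ba->c; cb->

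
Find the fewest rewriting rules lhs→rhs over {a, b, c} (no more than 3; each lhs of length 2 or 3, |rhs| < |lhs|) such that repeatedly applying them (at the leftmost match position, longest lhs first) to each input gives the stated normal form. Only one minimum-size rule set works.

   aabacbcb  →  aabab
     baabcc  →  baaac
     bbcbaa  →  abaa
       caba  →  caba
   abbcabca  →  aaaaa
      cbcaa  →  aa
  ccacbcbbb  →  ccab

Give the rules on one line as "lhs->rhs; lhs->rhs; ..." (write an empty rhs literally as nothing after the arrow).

  | aabacbcb => aabab
  | baabcc => baaac
  | bbcbaa => bcbaa => abaa
  | caba

bb->b; bc->a; cbc->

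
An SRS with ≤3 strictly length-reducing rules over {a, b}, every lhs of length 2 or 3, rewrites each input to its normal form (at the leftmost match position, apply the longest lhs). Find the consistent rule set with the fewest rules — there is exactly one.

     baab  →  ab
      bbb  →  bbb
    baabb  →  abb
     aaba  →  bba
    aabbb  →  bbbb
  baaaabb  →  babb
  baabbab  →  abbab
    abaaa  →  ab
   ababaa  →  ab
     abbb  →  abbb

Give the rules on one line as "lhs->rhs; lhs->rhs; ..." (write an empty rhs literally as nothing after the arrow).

  | baab => ab
  | bbb
  | baabb => abb
  | aaba => bba

aa->b; aba->ab; baa->a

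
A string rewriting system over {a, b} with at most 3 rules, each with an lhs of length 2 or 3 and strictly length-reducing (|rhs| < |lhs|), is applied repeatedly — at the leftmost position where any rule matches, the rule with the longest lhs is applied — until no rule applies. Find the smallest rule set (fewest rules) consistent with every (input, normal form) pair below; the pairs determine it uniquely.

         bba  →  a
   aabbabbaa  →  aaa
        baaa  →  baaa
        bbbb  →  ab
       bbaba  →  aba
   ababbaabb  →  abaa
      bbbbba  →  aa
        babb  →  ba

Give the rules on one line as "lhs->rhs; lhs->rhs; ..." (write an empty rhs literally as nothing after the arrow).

  | bba => a
  | aabbabbaa => bbbabbaa => aabbaa => bbbaa => aaa
  | baaa
  | bbbb => ab

aab->bb; bb->; bbb->a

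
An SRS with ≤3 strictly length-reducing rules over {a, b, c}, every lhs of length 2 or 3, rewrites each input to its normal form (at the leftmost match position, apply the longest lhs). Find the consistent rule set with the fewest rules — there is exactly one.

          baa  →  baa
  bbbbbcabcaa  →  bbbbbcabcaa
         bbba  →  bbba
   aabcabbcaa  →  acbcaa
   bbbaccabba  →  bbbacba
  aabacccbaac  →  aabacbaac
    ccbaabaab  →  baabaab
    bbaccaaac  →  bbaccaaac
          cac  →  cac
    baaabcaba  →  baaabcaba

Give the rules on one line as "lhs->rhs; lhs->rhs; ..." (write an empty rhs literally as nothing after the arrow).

  | baa
  | bbbbbcabcaa
  | bbba
  | aabcabbcaa => aabccbcaa => aabbcaa => acbcaa

abb->cb; ccb->b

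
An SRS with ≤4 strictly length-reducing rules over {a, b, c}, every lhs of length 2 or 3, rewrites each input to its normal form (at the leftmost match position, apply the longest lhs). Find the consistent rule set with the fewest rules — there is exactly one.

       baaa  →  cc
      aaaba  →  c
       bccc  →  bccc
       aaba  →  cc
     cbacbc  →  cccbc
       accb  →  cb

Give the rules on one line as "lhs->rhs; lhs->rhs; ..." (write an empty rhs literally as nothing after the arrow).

aa->c; ac->; ba->c

  | baaa => caa => cc
  | aaaba => caba => cac => c
  | bccc
  | aaba => cba => cc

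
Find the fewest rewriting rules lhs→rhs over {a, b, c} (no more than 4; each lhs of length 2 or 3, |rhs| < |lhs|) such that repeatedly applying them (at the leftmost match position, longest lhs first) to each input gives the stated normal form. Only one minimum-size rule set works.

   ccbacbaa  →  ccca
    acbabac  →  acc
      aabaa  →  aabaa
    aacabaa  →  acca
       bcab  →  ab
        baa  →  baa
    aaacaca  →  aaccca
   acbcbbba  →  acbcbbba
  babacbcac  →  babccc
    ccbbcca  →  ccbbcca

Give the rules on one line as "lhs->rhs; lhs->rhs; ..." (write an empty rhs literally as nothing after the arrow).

aca->cc; bca->a; cba->c

  | ccbacbaa => cccbaa => ccca
  | acbabac => acbac => acc
  | aabaa
  | aacabaa => accbaa => acca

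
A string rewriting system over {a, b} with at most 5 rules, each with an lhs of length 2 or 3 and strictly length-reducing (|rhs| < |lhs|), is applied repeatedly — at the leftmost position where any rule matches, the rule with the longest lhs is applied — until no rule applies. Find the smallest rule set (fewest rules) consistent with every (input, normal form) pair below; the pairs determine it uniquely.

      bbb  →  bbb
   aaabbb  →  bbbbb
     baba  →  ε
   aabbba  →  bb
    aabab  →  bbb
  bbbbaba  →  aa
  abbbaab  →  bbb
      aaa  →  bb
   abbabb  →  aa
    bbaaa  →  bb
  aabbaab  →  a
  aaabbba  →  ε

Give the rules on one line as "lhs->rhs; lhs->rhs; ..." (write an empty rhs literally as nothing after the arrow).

aaa->bb; ab->a; ba->; bba->a

  | bbb
  | aaabbb => bbbbb
  | baba => ba => ε
  | aabbba => aabba => aaba => aaa => bb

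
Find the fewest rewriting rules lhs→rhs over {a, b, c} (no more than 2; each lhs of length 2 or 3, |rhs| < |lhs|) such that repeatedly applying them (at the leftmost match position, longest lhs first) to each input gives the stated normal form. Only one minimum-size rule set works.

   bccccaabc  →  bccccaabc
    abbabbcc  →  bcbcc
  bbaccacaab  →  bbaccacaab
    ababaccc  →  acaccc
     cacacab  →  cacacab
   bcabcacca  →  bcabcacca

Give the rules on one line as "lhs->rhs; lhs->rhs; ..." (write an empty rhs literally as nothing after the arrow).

abb->bb; bab->c

  | bccccaabc
  | abbabbcc => bbabbcc => bcbcc
  | bbaccacaab
  | ababaccc => acaccc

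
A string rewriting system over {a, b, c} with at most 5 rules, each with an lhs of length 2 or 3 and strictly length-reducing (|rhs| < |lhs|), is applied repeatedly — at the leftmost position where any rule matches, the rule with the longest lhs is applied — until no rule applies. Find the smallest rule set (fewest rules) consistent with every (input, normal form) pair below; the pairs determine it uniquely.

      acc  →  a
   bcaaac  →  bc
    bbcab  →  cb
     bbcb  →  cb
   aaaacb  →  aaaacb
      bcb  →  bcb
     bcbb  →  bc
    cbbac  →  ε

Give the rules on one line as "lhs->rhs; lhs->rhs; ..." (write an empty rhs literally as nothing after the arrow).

  | acc => a
  | bcaaac => bcaac => bcac => bcc => bc
  | bbcab => cab => cb
  | bbcb => cb

bb->; bcc->bc; ca->c; cc->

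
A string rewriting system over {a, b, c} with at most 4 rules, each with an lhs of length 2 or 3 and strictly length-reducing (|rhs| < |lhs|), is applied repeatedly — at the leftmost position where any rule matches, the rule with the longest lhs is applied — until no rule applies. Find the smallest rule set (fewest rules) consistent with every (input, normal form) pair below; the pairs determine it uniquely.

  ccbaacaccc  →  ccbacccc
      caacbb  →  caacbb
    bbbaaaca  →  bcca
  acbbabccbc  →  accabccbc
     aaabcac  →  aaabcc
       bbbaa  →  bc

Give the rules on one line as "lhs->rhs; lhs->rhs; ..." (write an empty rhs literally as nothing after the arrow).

  | ccbaacaccc => ccbacccc
  | caacbb
  | bbbaaaca => bcaaaca => bcaaca => bcaca => bcca
  | acbbabccbc => accabccbc

aca->c; bba->ca; bca->bc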